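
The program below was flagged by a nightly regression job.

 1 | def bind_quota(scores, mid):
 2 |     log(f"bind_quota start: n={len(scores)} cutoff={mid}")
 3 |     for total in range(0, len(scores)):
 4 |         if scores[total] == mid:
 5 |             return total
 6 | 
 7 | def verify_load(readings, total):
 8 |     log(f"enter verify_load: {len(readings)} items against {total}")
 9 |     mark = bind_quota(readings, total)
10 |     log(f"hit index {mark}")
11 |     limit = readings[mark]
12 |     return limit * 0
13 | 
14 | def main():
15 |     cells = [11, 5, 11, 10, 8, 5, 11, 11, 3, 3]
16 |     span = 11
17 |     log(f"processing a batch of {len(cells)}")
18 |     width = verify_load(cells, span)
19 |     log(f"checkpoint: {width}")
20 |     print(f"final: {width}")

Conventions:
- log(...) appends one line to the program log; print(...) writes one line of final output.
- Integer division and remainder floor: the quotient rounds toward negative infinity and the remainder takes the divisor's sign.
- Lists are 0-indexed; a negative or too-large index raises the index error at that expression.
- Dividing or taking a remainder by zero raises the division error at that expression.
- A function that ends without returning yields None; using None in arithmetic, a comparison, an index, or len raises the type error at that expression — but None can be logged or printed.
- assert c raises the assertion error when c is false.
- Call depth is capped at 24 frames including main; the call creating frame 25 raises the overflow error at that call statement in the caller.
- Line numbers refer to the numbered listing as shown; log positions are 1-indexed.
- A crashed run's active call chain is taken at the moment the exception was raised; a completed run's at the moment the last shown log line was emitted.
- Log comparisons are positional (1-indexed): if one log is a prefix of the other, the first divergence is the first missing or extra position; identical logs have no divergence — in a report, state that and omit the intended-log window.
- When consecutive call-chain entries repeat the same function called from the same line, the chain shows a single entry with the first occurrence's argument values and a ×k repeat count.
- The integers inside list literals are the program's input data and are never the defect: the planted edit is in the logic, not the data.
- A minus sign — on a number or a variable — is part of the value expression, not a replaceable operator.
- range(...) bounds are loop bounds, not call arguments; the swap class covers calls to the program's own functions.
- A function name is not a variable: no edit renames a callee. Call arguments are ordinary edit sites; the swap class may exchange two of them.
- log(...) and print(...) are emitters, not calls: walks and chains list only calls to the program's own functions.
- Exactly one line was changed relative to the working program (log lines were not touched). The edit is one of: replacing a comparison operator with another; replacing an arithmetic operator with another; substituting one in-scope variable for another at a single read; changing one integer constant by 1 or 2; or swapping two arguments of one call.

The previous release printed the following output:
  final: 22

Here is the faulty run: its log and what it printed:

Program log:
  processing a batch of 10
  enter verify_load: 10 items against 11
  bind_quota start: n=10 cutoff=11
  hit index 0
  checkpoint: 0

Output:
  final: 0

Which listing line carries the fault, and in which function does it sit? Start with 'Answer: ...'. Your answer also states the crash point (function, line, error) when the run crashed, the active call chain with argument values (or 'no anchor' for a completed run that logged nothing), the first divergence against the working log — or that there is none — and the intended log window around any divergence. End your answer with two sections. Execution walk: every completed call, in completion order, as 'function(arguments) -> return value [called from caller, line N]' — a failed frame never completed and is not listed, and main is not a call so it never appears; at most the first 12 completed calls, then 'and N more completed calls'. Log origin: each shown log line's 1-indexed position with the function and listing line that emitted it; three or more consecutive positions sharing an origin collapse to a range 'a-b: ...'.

Answer: the defect is in verify_load at line 12.
The tell: Position 5 is the first bad log line: 'checkpoint: 0' should read 'checkpoint: 22'.
Call chain: main.
First divergence: at position 5 the run shows 'checkpoint: 0' where the working version logs 'checkpoint: 22'.
Intended log window:
  3: bind_quota start: n=10 cutoff=11
  4: hit index 0
  5: checkpoint: 22
Execution walk:
  bind_quota([11, 5, 11, 10, 8, 5, 11, 11, 3, 3], 11) -> 0  [called from verify_load, line 9]
  verify_load([11, 5, 11, 10, 8, 5, 11, 11, 3, 3], 11) -> 0  [called from main, line 18]
Log origin:
  1: logged in main at line 17
  2: logged in verify_load at line 8
  3: logged in bind_quota at line 2
  4: logged in verify_load at line 10
  5: logged in main at line 19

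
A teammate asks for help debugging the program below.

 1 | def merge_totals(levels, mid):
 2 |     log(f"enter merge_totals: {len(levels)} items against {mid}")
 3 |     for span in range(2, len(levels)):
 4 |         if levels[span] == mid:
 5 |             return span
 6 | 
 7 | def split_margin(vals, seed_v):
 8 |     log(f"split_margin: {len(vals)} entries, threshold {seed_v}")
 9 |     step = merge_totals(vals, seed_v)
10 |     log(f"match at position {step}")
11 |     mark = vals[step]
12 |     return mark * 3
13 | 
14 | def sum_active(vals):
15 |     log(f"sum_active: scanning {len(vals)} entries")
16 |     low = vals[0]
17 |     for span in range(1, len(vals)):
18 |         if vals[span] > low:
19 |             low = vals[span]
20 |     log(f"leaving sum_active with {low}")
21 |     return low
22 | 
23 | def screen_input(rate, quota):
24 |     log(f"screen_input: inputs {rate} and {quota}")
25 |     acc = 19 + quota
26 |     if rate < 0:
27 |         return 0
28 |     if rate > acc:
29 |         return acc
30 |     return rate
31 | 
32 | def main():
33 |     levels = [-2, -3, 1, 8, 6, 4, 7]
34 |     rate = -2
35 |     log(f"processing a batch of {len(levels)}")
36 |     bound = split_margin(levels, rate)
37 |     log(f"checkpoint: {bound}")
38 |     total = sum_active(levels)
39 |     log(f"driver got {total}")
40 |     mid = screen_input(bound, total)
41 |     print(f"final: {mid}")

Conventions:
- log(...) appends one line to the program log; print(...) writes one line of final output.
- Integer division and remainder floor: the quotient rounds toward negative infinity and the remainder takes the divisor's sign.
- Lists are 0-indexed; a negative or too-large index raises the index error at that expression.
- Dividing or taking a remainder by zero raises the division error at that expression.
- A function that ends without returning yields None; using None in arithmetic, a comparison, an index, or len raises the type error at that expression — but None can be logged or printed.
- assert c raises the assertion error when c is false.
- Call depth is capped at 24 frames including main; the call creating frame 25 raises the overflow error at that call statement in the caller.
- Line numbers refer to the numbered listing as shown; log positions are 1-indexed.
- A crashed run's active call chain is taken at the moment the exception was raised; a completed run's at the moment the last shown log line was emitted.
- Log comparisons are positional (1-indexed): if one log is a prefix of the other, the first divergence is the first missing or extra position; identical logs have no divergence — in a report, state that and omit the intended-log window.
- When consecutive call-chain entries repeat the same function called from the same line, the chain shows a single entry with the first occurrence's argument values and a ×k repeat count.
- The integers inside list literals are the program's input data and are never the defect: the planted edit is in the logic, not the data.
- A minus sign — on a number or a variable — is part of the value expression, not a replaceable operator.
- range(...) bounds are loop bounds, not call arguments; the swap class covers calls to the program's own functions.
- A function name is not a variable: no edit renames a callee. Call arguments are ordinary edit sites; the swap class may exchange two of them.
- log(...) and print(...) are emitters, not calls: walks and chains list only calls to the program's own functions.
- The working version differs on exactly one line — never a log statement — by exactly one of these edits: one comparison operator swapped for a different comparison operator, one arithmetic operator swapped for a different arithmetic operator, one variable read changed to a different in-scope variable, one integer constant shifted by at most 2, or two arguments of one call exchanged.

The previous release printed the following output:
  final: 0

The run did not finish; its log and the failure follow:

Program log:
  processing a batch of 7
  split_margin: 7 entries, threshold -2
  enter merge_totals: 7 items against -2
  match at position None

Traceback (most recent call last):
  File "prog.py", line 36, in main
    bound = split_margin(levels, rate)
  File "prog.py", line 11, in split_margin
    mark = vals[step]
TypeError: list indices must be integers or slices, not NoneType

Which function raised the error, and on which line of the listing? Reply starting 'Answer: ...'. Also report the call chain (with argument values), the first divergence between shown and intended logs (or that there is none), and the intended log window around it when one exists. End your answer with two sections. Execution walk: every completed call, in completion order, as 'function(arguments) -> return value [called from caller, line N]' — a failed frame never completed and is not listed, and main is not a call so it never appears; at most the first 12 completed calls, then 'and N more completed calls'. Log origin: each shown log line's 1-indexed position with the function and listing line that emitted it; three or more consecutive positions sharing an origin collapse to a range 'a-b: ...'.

Answer: the error was raised in split_margin, line 11.
The tell: Everything matches until log position 4, which reads 'match at position None' in place of 'match at position 0'.
Call chain: main -> split_margin([-2, -3, 1, 8, 6, 4, 7], -2) (called at line 36).
First divergence: at position 4 the run shows 'match at position None' where the working version logs 'match at position 0'.
Intended log window:
  2: split_margin: 7 entries, threshold -2
  3: enter merge_totals: 7 items against -2
  4: match at position 0
  5: checkpoint: -6
Execution walk:
  merge_totals([-2, -3, 1, 8, 6, 4, 7], -2) -> None  [called from split_margin, line 9]
Log origin:
  1 — main, line 35
  2 — split_margin, line 8
  3 — merge_totals, line 2
  4 — split_margin, line 10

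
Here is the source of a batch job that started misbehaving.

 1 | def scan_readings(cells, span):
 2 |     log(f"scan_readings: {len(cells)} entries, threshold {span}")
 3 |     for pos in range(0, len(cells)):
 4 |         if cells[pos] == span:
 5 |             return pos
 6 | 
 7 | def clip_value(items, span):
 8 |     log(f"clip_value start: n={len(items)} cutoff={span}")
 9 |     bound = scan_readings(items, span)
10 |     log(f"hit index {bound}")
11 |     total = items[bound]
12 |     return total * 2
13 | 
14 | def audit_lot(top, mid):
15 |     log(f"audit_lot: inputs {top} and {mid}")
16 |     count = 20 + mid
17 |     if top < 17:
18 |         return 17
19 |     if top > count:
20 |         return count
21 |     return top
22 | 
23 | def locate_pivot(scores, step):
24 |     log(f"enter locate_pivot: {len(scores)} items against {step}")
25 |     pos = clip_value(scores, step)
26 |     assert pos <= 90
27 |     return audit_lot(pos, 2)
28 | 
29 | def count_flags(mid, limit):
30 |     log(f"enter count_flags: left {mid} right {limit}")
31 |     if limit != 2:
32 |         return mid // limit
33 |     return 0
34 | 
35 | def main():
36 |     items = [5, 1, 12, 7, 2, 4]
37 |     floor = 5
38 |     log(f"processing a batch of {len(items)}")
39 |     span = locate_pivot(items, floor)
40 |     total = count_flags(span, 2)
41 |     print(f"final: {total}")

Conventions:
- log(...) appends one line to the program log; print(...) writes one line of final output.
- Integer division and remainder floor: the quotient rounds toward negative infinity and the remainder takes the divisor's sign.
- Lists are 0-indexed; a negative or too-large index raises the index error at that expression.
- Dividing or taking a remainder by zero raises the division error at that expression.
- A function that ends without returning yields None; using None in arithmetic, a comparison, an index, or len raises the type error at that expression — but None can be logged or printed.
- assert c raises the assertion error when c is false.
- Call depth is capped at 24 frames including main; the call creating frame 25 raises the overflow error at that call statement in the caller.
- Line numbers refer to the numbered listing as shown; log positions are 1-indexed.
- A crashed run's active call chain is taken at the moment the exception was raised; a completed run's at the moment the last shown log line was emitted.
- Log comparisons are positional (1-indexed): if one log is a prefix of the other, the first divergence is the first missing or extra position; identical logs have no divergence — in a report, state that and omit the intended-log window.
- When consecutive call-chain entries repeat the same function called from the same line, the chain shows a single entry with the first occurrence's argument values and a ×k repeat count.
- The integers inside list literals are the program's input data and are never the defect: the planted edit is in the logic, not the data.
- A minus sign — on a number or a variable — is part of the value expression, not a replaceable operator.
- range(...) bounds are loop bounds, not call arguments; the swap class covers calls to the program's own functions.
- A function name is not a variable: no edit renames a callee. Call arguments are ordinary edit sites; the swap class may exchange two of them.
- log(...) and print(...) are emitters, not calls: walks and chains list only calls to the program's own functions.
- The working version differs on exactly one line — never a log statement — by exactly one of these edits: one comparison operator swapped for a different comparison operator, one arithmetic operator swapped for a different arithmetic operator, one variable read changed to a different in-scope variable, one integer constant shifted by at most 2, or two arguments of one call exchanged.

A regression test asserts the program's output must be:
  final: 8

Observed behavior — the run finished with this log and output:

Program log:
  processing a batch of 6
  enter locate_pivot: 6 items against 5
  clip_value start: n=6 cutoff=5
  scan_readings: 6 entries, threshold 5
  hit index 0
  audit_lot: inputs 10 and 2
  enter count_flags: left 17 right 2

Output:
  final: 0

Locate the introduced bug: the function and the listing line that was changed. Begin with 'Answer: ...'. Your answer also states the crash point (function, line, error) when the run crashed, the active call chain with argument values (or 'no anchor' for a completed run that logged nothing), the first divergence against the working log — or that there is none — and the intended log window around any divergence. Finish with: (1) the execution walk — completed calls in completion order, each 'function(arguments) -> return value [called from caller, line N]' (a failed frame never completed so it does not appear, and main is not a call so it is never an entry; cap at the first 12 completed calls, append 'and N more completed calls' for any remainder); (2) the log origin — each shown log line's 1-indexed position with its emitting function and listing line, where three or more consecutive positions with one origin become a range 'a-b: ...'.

Answer: the defect is in count_flags at line 31.
The tell: Nothing in the log betrays the bug — only the output does.
Call chain: main -> count_flags(17, 2) (called at line 40).
First divergence: none; the two logs match at every position.
Execution walk:
  scan_readings([5, 1, 12, 7, 2, 4], 5) -> 0  [called from clip_value, line 9]
  clip_value([5, 1, 12, 7, 2, 4], 5) -> 10  [called from locate_pivot, line 25]
  audit_lot(10, 2) -> 17  [called from locate_pivot, line 27]
  locate_pivot([5, 1, 12, 7, 2, 4], 5) -> 17  [called from main, line 39]
  count_flags(17, 2) -> 0  [called from main, line 40]
Origin of each log line:
  1 — main, line 38
  2 — locate_pivot, line 24
  3 — clip_value, line 8
  4 — scan_readings, line 2
  5 — clip_value, line 10
  6 — audit_lot, line 15
  7 — count_flags, line 30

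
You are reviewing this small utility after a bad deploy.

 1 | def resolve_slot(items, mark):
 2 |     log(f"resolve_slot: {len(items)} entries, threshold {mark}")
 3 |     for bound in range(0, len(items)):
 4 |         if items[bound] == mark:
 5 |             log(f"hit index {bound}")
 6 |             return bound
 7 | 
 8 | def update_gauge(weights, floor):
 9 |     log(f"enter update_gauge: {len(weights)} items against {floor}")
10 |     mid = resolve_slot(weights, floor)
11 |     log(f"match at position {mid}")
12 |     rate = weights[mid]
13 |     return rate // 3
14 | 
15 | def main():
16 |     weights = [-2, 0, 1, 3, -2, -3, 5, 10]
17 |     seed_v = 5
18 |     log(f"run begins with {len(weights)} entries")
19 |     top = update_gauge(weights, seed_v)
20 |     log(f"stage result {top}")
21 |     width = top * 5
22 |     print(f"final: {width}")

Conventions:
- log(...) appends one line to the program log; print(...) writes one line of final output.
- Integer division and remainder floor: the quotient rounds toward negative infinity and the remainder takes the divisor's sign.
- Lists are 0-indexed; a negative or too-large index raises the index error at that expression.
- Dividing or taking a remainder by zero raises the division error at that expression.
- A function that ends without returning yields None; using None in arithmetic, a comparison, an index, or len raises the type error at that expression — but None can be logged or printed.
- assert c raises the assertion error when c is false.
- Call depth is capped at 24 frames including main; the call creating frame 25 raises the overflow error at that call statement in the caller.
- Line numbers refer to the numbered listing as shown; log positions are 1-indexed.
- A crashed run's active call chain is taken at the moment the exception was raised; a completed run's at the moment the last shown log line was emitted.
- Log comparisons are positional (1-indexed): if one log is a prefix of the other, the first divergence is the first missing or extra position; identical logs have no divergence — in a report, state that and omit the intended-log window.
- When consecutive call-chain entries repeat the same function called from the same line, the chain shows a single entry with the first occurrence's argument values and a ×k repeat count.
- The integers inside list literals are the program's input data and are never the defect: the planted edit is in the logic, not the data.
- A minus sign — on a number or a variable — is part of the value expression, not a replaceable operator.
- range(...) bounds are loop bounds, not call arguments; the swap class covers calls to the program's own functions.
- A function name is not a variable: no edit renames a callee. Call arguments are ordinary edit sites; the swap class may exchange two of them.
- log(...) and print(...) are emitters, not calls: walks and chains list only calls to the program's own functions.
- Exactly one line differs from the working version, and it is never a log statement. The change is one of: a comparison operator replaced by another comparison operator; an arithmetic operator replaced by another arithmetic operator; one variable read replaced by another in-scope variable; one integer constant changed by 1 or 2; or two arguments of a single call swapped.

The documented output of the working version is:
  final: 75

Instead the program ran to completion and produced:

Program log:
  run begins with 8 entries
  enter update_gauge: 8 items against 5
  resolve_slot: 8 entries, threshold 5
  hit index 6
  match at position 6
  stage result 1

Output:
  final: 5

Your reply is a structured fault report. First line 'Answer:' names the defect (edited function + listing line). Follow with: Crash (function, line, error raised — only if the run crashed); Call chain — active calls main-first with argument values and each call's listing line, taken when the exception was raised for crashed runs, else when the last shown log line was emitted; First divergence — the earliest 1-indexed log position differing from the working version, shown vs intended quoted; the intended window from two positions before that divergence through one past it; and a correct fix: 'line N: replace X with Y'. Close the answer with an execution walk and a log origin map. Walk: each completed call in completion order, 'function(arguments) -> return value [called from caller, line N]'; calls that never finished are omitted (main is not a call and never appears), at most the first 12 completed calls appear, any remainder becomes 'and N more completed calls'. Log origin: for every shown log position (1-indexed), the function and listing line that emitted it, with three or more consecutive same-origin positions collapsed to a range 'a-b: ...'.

Answer: the defect is in update_gauge at line 13.
Key observation: At log position 6 the runs split — shown 'stage result 1', but the working version logs 'stage result 15'.
Call chain: main.
First divergence: position 6 — shown 'stage result 1', intended 'stage result 15'.
Intended log window:
  4: hit index 6
  5: match at position 6
  6: stage result 15
Execution walk:
  resolve_slot([-2, 0, 1, 3, -2, -3, 5, 10], 5) -> 6  [called from update_gauge, line 10]
  update_gauge([-2, 0, 1, 3, -2, -3, 5, 10], 5) -> 1  [called from main, line 19]
Log origin:
  1 — main, line 18
  2 — update_gauge, line 9
  3 — resolve_slot, line 2
  4 — resolve_slot, line 5
  5 — update_gauge, line 11
  6 — main, line 20
A correct fix: line 13: replace `//` with `*`.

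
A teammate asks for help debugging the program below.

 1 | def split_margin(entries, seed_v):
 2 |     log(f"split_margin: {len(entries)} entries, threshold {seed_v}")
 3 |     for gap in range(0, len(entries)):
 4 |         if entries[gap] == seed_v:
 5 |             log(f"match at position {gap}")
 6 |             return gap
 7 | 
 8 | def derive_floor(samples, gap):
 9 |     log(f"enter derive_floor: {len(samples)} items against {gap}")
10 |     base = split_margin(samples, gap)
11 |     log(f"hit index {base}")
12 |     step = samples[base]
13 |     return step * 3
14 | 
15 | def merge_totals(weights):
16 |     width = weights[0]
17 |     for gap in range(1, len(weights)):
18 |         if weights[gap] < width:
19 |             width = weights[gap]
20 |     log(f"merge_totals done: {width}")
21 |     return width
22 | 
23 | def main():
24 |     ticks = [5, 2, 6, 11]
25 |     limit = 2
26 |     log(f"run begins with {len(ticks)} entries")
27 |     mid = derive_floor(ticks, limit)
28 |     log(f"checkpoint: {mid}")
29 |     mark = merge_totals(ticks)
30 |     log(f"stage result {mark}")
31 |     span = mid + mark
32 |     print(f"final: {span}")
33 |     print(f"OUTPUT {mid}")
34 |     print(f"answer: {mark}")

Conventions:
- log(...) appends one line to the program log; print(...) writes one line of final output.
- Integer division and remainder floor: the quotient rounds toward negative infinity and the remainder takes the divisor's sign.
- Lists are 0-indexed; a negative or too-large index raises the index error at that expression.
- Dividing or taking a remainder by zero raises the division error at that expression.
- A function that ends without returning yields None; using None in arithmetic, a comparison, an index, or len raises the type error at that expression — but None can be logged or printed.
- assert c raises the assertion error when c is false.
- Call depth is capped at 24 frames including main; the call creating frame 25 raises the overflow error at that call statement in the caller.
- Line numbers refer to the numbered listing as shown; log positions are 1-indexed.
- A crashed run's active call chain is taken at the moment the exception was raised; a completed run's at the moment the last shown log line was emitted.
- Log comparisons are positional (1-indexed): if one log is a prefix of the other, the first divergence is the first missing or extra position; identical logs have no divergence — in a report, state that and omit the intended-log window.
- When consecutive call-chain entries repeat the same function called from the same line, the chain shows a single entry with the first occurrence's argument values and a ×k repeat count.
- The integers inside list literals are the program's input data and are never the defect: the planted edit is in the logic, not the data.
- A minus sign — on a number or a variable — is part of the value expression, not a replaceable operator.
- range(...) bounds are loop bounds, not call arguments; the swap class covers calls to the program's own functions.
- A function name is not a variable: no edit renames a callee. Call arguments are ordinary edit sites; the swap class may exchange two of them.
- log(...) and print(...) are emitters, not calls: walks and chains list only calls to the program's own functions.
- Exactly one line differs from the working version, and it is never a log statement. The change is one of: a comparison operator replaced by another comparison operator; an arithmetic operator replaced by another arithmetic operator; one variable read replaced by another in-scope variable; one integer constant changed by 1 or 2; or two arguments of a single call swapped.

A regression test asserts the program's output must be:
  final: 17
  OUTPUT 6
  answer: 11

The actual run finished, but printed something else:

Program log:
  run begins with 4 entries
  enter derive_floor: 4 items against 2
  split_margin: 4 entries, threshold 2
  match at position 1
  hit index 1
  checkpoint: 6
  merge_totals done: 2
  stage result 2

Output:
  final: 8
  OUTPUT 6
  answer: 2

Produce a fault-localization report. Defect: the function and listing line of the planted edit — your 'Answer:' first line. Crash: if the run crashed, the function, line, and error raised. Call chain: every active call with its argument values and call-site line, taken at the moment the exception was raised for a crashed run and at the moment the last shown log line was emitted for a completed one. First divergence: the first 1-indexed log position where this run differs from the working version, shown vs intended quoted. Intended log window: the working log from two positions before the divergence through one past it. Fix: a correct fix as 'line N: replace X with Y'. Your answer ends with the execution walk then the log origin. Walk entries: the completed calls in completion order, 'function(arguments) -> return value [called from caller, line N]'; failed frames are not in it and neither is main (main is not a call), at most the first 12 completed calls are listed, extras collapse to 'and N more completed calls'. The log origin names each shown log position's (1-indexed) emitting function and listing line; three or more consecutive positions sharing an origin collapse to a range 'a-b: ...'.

Answer: the defect is in merge_totals at line 18.
Key fact: Log line 7 is where behavior first shows: 'merge_totals done: 2' appears instead of 'merge_totals done: 11'.
Call chain: main.
First divergence: position 7 — the shown line 'merge_totals done: 2' should read 'merge_totals done: 11'.
Intended log window:
  5: hit index 1
  6: checkpoint: 6
  7: merge_totals done: 11
  8: stage result 11
Execution walk:
  split_margin([5, 2, 6, 11], 2) -> 1  [called from derive_floor, line 10]
  derive_floor([5, 2, 6, 11], 2) -> 6  [called from main, line 27]
  merge_totals([5, 2, 6, 11]) -> 2  [called from main, line 29]
Log origins:
  1: from main, line 26
  2: from derive_floor, line 9
  3: from split_margin, line 2
  4: from split_margin, line 5
  5: from derive_floor, line 11
  6: from main, line 28
  7: from merge_totals, line 20
  8: from main, line 30
A correct fix: line 18: replace `<` with `>`.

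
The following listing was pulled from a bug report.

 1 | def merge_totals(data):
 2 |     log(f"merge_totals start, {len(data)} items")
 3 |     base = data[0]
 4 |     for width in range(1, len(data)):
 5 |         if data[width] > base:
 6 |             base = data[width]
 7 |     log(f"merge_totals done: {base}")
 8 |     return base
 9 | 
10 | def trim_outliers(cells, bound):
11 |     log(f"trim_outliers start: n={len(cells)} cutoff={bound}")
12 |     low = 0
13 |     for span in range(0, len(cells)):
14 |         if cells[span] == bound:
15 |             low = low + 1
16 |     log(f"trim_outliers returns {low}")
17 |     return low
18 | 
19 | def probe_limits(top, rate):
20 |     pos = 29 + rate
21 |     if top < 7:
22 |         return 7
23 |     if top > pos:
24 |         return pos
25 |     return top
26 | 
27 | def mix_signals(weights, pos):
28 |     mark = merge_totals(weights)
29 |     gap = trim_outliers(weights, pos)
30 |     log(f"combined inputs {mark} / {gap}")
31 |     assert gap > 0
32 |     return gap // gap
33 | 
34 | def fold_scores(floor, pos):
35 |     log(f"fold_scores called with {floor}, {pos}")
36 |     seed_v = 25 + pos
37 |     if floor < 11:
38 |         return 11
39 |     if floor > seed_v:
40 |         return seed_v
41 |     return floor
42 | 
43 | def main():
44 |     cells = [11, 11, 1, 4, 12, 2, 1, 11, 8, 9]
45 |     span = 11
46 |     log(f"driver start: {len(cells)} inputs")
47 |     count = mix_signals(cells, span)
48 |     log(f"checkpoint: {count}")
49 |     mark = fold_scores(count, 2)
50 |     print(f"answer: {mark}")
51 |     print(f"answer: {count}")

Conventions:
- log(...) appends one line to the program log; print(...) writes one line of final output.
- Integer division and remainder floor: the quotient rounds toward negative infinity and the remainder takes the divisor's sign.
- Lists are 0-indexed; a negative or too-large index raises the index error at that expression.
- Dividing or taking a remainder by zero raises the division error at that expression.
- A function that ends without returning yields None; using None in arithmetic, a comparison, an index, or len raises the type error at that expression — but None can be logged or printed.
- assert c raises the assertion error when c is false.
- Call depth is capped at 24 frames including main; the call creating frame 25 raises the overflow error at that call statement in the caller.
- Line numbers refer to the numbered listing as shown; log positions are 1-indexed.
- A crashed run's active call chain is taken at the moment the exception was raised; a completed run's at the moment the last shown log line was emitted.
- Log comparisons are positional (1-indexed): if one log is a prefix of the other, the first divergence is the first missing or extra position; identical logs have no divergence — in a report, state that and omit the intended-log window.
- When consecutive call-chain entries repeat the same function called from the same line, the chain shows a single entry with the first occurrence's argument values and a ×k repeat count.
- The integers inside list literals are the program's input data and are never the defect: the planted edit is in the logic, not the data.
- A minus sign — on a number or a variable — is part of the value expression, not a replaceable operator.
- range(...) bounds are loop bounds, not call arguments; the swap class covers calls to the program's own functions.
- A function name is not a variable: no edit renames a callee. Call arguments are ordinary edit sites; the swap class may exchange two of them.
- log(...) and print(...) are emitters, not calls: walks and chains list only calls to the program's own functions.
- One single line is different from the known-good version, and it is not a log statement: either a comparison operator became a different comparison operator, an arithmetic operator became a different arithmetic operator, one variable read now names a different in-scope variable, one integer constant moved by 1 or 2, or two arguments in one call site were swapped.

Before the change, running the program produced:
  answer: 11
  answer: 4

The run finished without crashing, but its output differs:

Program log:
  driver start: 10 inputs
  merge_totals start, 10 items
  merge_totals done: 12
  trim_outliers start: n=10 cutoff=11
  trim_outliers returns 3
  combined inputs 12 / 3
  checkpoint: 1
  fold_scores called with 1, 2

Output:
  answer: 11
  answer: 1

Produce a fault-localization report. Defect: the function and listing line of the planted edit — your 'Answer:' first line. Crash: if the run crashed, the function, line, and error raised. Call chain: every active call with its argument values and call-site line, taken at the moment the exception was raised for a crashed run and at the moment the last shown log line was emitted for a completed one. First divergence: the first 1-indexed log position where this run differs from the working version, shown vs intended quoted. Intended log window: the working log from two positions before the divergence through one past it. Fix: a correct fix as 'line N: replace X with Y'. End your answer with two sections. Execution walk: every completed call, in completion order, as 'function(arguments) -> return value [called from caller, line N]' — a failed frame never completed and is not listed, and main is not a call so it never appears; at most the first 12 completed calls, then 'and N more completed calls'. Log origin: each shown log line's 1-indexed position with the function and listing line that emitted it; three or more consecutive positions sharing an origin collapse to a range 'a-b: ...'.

Answer: the defect is in mix_signals at line 32.
Key fact: The earliest visible damage is log position 7 — 'checkpoint: 1' rather than the intended 'checkpoint: 4'.
Call chain: main -> fold_scores(1, 2) (called at line 49).
First divergence: position 7 — the shown line 'checkpoint: 1' should read 'checkpoint: 4'.
Intended log window:
  5: trim_outliers returns 3
  6: combined inputs 12 / 3
  7: checkpoint: 4
  8: fold_scores called with 4, 2
Execution walk:
  merge_totals([11, 11, 1, 4, 12, 2, 1, 11, 8, 9]) -> 12  [called from mix_signals, line 28]
  trim_outliers([11, 11, 1, 4, 12, 2, 1, 11, 8, 9], 11) -> 3  [called from mix_signals, line 29]
  mix_signals([11, 11, 1, 4, 12, 2, 1, 11, 8, 9], 11) -> 1  [called from main, line 47]
  fold_scores(1, 2) -> 11  [called from main, line 49]
Log origins:
  1: emitted by main (line 46)
  2: emitted by merge_totals (line 2)
  3: emitted by merge_totals (line 7)
  4: emitted by trim_outliers (line 11)
  5: emitted by trim_outliers (line 16)
  6: emitted by mix_signals (line 30)
  7: emitted by main (line 48)
  8: emitted by fold_scores (line 35)
A correct fix: line 32: replace `gap // gap` with `mark // gap`.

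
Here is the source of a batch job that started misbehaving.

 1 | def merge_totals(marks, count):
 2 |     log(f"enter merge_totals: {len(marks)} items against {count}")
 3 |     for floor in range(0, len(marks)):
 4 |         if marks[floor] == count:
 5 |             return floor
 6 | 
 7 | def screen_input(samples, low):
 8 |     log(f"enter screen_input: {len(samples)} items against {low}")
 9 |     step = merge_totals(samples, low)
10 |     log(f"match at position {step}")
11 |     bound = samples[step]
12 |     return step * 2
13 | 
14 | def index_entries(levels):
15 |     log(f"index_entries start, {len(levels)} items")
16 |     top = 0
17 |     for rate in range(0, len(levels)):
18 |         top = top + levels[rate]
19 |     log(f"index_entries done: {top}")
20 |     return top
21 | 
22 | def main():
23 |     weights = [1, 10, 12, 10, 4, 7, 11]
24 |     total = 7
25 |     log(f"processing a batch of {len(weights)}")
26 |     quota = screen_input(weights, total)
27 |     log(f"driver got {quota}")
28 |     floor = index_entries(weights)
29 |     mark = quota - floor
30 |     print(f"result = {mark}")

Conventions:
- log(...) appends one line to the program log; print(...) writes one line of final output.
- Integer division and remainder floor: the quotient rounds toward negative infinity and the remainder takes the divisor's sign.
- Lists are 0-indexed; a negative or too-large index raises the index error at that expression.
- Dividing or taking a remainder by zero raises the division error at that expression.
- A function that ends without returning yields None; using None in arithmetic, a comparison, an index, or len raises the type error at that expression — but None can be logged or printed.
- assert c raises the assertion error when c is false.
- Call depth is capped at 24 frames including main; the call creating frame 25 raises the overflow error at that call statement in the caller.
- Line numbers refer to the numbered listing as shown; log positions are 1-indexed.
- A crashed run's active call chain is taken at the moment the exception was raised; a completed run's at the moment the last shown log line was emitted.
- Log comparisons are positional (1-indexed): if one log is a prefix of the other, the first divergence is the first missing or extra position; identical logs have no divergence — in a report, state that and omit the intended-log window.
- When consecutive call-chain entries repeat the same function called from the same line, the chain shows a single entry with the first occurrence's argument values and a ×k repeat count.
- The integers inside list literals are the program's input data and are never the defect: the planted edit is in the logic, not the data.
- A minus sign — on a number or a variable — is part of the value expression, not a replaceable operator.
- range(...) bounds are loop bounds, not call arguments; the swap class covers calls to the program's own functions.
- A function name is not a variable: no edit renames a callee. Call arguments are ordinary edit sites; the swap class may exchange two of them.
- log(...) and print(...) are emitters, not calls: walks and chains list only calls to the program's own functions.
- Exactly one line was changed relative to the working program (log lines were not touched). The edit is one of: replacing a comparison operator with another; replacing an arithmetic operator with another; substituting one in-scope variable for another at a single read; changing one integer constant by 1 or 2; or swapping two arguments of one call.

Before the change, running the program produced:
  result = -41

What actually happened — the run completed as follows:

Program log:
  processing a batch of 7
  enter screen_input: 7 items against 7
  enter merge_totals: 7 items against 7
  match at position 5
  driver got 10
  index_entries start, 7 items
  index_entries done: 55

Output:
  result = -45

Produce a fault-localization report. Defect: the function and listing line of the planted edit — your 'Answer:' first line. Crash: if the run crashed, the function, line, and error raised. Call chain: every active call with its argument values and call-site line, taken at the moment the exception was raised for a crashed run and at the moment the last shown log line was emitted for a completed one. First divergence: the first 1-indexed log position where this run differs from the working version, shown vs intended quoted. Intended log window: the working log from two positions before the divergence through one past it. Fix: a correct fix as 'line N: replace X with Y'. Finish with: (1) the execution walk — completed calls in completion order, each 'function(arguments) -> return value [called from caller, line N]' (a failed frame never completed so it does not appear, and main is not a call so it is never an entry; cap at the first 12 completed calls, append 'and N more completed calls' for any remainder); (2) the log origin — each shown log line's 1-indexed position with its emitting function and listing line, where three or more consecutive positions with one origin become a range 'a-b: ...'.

Answer: the defect is in screen_input at line 12.
The tell: Everything matches until log position 5, which reads 'driver got 10' in place of 'driver got 14'.
Call chain: main -> index_entries([1, 10, 12, 10, 4, 7, 11]) (called at line 28).
First divergence: position 5; shown 'driver got 10' vs intended 'driver got 14'.
Intended log window:
  3: enter merge_totals: 7 items against 7
  4: match at position 5
  5: driver got 14
  6: index_entries start, 7 items
Execution walk:
  merge_totals([1, 10, 12, 10, 4, 7, 11], 7) -> 5  [called from screen_input, line 9]
  screen_input([1, 10, 12, 10, 4, 7, 11], 7) -> 10  [called from main, line 26]
  index_entries([1, 10, 12, 10, 4, 7, 11]) -> 55  [called from main, line 28]
Log origins:
  1: logged in main at line 25
  2: logged in screen_input at line 8
  3: logged in merge_totals at line 2
  4: logged in screen_input at line 10
  5: logged in main at line 27
  6: logged in index_entries at line 15
  7: logged in index_entries at line 19
A correct fix: line 12: replace `step` with `bound`.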